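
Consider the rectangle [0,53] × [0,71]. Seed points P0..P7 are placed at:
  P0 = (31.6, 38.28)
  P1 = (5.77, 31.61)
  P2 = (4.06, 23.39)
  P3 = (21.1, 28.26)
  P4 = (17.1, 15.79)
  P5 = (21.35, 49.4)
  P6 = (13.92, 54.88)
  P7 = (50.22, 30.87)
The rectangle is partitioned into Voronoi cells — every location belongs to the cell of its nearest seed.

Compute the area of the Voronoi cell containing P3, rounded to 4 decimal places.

1. box [0,53]×[0,71]: [(0, 0) (53, 0) (53, 71) (0, 71)]
2. ⊥bis P3·P0 via (26.35,33.27): [(0, 60.8823) (0, 0) (53, 0) (53, 5.3434)]  |A|=1754.9792
3. ⊥bis P3·P1 via (13.435,29.935): [(16.4344, 43.6606) (6.8934, 0) (53, 0) (53, 5.3434)]  |A|=1104.2117
4. ⊥bis P3·P2 via (12.58,25.825): [(16.4344, 43.6606) (12.5556, 25.9105) (19.9607, 0) (53, 0) (53, 5.3434)]  |A|=934.9212
5. ⊥bis P3·P4 via (19.1,22.025): [(45.0131, 13.7129) (16.4344, 43.6606) (12.5556, 25.9105) (13.1176, 23.944)]  |A|=340.2053
6. ⊥bis P3·P5 via (21.225,38.83): [(45.0131, 13.7129) (21.0421, 38.8322) (15.3939, 38.899) (12.5556, 25.9105) (13.1176, 23.944)]  |A|=326.7231
7. ⊥bis P3·P6 via (17.51,41.57): [(45.0131, 13.7129) (21.0421, 38.8322) (15.3939, 38.899) (12.5556, 25.9105) (13.1176, 23.944)]  |A|=326.7231
8. ⊥bis P3·P7 via (35.66,29.565): [(36.846, 16.3326) (36.2586, 22.8868) (21.0421, 38.8322) (15.3939, 38.899) (12.5556, 25.9105) (13.1176, 23.944)]  |A|=300.7284
9. canonical 6-gon: [(36.846, 16.3326) (36.2586, 22.8868) (21.0421, 38.8322) (15.3939, 38.899) (12.5556, 25.9105) (13.1176, 23.944)]
10. shoelace: 300.7284

Area of P3's cell: 300.7284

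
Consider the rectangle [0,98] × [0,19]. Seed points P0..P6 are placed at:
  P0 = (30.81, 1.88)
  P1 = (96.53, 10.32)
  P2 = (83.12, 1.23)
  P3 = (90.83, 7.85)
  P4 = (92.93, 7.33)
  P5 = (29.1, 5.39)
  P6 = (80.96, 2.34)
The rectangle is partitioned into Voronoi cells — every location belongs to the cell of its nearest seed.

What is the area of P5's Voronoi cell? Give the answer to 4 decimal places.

Area of P5's cell: 790.0898

1. box [0,98]×[0,19]: [(0, 0) (98, 0) (98, 19) (0, 19)]
2. ⊥bis P5·P0 via (29.955,3.635): [(0, 0) (22.4937, 0) (61.4937, 19) (0, 19)]  |A|=797.88
3. ⊥bis P5·P1 via (62.815,7.855): [(0, 0) (22.4937, 0) (61.4937, 19) (0, 19)]  |A|=797.88
4. ⊥bis P5·P2 via (56.11,3.31): [(0, 0) (22.4937, 0) (57.1555, 16.8865) (57.3183, 19) (0, 19)]  |A|=793.4677
5. ⊥bis P5·P3 via (59.965,6.62): [(0, 0) (22.4937, 0) (57.1555, 16.8865) (57.3183, 19) (0, 19)]  |A|=793.4677
6. ⊥bis P5·P4 via (61.015,6.36): [(0, 0) (22.4937, 0) (57.1555, 16.8865) (57.3183, 19) (0, 19)]  |A|=793.4677
7. ⊥bis P5·P6 via (55.03,3.865): [(0, 0) (22.4937, 0) (55.7557, 16.2046) (55.9201, 19) (0, 19)]  |A|=790.0898
8. canonical 5-gon: [(0, 0) (22.4937, 0) (55.7557, 16.2046) (55.9201, 19) (0, 19)]
9. shoelace: 790.0898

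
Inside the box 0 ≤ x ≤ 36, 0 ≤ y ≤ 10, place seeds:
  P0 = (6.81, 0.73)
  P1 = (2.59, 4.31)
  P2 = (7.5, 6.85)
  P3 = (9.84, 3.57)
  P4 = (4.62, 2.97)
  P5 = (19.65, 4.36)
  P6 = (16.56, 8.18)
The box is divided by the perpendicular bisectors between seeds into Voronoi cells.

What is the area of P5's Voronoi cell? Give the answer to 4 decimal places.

Area of P5's cell: 186.2247

1. box [0,36]×[0,10]: [(0, 0) (36, 0) (36, 10) (0, 10)]
2. ⊥bis P5·P0 via (13.23,2.545): [(13.9495, 0) (36, 0) (36, 10) (11.1224, 10)]  |A|=234.6405
3. ⊥bis P5·P1 via (11.12,4.335): [(13.9495, 0) (36, 0) (36, 10) (11.1224, 10)]  |A|=234.6405
4. ⊥bis P5·P2 via (13.575,5.605): [(13.0664, 3.1235) (13.9495, 0) (36, 0) (36, 10) (14.4757, 10)]  |A|=223.111
5. ⊥bis P5·P3 via (14.745,3.965): [(14.3201, 9.2409) (15.0643, 0) (36, 0) (36, 10) (14.4757, 10)]  |A|=213.3012
6. ⊥bis P5·P4 via (12.135,3.665): [(14.3201, 9.2409) (15.0643, 0) (36, 0) (36, 10) (14.4757, 10)]  |A|=213.3012
7. ⊥bis P5·P6 via (18.105,6.27): [(14.7762, 3.5773) (15.0643, 0) (36, 0) (36, 10) (22.7162, 10)]  |A|=186.2247
8. canonical 5-gon: [(14.7762, 3.5773) (15.0643, 0) (36, 0) (36, 10) (22.7162, 10)]
9. shoelace: 186.2247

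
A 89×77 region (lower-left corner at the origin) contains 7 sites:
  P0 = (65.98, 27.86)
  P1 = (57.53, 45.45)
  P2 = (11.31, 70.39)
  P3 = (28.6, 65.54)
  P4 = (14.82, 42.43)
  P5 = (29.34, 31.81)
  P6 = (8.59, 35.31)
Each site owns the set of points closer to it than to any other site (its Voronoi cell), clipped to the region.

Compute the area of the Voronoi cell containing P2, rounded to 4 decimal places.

Area of P2's cell: 413.4441

1. box [0,89]×[0,77]: [(0, 0) (89, 0) (89, 77) (0, 77)]
2. ⊥bis P2·P0 via (38.645,49.125): [(0, 0) (0.4287, 0) (60.3301, 77) (0, 77)]  |A|=2339.2125
3. ⊥bis P2·P1 via (34.42,57.92): [(0, 0) (0.4287, 0) (9.3655, 11.4878) (44.7154, 77) (0, 77)]  |A|=1827.7374
4. ⊥bis P2·P3 via (19.955,67.965): [(0, 0) (0.4287, 0) (1.1505, 0.9278) (22.4894, 77) (0, 77)]  |A|=899.9007
5. ⊥bis P2·P4 via (13.065,56.41): [(0, 54.7699) (16.8469, 56.8848) (22.4894, 77) (0, 77)]  |A|=413.4441
6. ⊥bis P2·P5 via (20.325,51.1): [(0, 54.7699) (16.8469, 56.8848) (22.4894, 77) (0, 77)]  |A|=413.4441
7. ⊥bis P2·P6 via (9.95,52.85): [(0, 54.7699) (16.8469, 56.8848) (22.4894, 77) (0, 77)]  |A|=413.4441
8. canonical 4-gon: [(0, 54.7699) (16.8469, 56.8848) (22.4894, 77) (0, 77)]
9. shoelace: 413.4441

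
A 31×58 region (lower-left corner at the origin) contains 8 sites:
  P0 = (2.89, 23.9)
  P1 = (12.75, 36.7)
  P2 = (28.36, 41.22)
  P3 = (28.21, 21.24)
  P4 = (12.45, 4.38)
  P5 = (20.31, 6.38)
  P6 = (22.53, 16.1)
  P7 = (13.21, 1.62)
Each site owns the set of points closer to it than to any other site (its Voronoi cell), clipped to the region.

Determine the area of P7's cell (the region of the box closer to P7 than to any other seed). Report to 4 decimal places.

1. box [0,31]×[0,58]: [(0, 0) (31, 0) (31, 58) (0, 58)]
2. ⊥bis P7·P0 via (8.05,12.76): [(0, 9.0313) (0, 0) (31, 0) (31, 23.3903)]  |A|=502.535
3. ⊥bis P7·P1 via (12.98,19.16): [(22.126, 19.2799) (0, 9.0313) (0, 0) (31, 0) (31, 19.3963)]  |A|=484.8134
4. ⊥bis P7·P2 via (20.785,21.42): [(26.2379, 19.3338) (22.126, 19.2799) (0, 9.0313) (0, 0) (31, 0) (31, 17.512)]  |A|=480.3268
5. ⊥bis P7·P3 via (20.71,11.43): [(14.8503, 15.9099) (0, 9.0313) (0, 0) (31, 0) (31, 3.563)]  |A|=342.4326
6. ⊥bis P7·P4 via (12.83,3): [(26.73, 6.8275) (1.9353, 0) (31, 0) (31, 3.563)]  |A|=106.8274
7. ⊥bis P7·P5 via (16.76,4): [(16.7135, 4.0694) (1.9353, 0) (19.4417, 0)]  |A|=35.62
8. ⊥bis P7·P6 via (17.87,8.86): [(16.7135, 4.0694) (1.9353, 0) (19.4417, 0)]  |A|=35.62
9. canonical 3-gon: [(16.7135, 4.0694) (1.9353, 0) (19.4417, 0)]
10. shoelace: 35.62

Area of P7's cell: 35.6200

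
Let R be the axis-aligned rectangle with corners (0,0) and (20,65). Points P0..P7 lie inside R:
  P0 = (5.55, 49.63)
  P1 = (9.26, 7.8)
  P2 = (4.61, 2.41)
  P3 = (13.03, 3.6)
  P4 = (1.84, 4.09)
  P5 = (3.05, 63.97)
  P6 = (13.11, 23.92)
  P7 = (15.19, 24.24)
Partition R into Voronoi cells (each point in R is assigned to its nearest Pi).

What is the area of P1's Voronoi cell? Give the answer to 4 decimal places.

1. box [0,20]×[0,65]: [(0, 0) (20, 0) (20, 65) (0, 65)]
2. ⊥bis P1·P0 via (7.405,28.715): [(0, 28.0582) (0, 0) (20, 0) (20, 29.8321)]  |A|=578.9031
3. ⊥bis P1·P2 via (6.935,5.105): [(0, 28.0582) (0, 11.0879) (12.8524, 0) (20, 0) (20, 29.8321)]  |A|=507.6501
4. ⊥bis P1·P3 via (11.145,5.7): [(0, 28.0582) (0, 11.0879) (8.7437, 3.5446) (20, 13.6484) (20, 29.8321)]  |A|=418.1674
5. ⊥bis P1·P4 via (5.55,5.945): [(0, 28.0582) (0, 17.045) (5.238, 6.569) (8.7437, 3.5446) (20, 13.6484) (20, 29.8321)]  |A|=402.5658
6. ⊥bis P1·P5 via (6.155,35.885): [(0, 28.0582) (0, 17.045) (5.238, 6.569) (8.7437, 3.5446) (20, 13.6484) (20, 29.8321)]  |A|=402.5658
7. ⊥bis P1·P6 via (11.185,15.86): [(0, 18.5314) (0, 17.045) (5.238, 6.569) (8.7437, 3.5446) (20, 13.6484) (20, 13.7547)]  |A|=146.523
8. ⊥bis P1·P7 via (12.225,16.02): [(15.576, 14.8113) (0, 18.5314) (0, 17.045) (5.238, 6.569) (8.7437, 3.5446) (19.656, 13.3396)]  |A|=145.4048
9. canonical 6-gon: [(15.576, 14.8113) (0, 18.5314) (0, 17.045) (5.238, 6.569) (8.7437, 3.5446) (19.656, 13.3396)]
10. shoelace: 145.4048

Area of P1's cell: 145.4048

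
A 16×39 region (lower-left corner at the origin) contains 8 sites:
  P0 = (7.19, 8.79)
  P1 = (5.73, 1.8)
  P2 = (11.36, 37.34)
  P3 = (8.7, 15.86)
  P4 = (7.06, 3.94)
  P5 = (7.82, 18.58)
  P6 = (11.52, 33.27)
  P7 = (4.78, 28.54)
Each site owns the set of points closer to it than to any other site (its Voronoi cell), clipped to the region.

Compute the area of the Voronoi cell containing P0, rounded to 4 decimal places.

1. box [0,16]×[0,39]: [(0, 0) (16, 0) (16, 39) (0, 39)]
2. ⊥bis P0·P1 via (6.46,5.295): [(0, 6.6443) (16, 3.3024) (16, 39) (0, 39)]  |A|=544.4266
3. ⊥bis P0·P2 via (9.275,23.065): [(0, 24.4197) (0, 6.6443) (16, 3.3024) (16, 22.0827)]  |A|=292.4462
4. ⊥bis P0·P3 via (7.945,12.325): [(0, 14.0219) (0, 6.6443) (16, 3.3024) (16, 10.6046)]  |A|=117.4386
5. ⊥bis P0·P4 via (7.125,6.365): [(0, 14.0219) (0, 6.6443) (0.4851, 6.543) (16, 6.1271) (16, 10.6046)]  |A|=95.5259
6. ⊥bis P0·P5 via (7.505,13.685): [(0, 14.0219) (0, 6.6443) (0.4851, 6.543) (16, 6.1271) (16, 10.6046)]  |A|=95.5259
7. ⊥bis P0·P6 via (9.355,21.03): [(0, 14.0219) (0, 6.6443) (0.4851, 6.543) (16, 6.1271) (16, 10.6046)]  |A|=95.5259
8. ⊥bis P0·P7 via (5.985,18.665): [(0, 14.0219) (0, 6.6443) (0.4851, 6.543) (16, 6.1271) (16, 10.6046)]  |A|=95.5259
9. canonical 5-gon: [(0, 14.0219) (0, 6.6443) (0.4851, 6.543) (16, 6.1271) (16, 10.6046)]
10. shoelace: 95.5259

Area of P0's cell: 95.5259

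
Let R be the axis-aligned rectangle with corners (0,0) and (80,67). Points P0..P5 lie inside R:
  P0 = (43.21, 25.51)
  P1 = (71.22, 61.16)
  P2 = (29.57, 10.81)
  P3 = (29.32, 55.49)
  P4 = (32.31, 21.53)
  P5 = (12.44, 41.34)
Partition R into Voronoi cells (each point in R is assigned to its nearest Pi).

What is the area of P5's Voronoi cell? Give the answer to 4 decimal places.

Area of P5's cell: 893.7936

1. box [0,80]×[0,67]: [(0, 0) (80, 0) (80, 67) (0, 67)]
2. ⊥bis P5·P0 via (27.825,33.425): [(0, 0) (10.6291, 0) (45.0981, 67) (0, 67)]  |A|=1866.8602
3. ⊥bis P5·P1 via (41.83,51.25): [(0, 0) (10.6291, 0) (39.9158, 56.9269) (36.5193, 67) (0, 67)]  |A|=1823.6525
4. ⊥bis P5·P2 via (21.005,26.075): [(0, 14.2894) (25.2768, 28.4718) (39.9158, 56.9269) (36.5193, 67) (0, 67)]  |A|=1491.7428
5. ⊥bis P5·P3 via (20.88,48.415): [(0, 14.2894) (25.2768, 28.4718) (29.9626, 37.58) (5.3007, 67) (0, 67)]  |A|=949.533
6. ⊥bis P5·P4 via (22.375,31.435): [(0, 14.2894) (11.986, 21.0146) (29.2952, 38.3762) (5.3007, 67) (0, 67)]  |A|=893.7936
7. canonical 5-gon: [(0, 14.2894) (11.986, 21.0146) (29.2952, 38.3762) (5.3007, 67) (0, 67)]
8. shoelace: 893.7936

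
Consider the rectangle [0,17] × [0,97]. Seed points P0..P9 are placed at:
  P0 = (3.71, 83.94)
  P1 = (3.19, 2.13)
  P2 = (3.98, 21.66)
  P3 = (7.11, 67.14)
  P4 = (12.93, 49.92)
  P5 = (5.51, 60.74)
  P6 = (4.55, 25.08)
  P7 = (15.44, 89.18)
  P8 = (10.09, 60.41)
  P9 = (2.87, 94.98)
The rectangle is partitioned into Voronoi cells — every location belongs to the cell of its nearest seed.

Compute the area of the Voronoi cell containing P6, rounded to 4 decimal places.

Area of P6's cell: 253.5856

1. box [0,17]×[0,97]: [(0, 0) (17, 0) (17, 97) (0, 97)]
2. ⊥bis P6·P0 via (4.13,54.51): [(0, 54.4511) (0, 0) (17, 0) (17, 54.6937)]  |A|=927.7302
3. ⊥bis P6·P1 via (3.87,13.605): [(0, 54.4511) (0, 13.8343) (17, 12.8269) (17, 54.6937)]  |A|=701.1095
4. ⊥bis P6·P2 via (4.265,23.37): [(0, 54.4511) (0, 24.0808) (17, 21.2475) (17, 54.6937)]  |A|=542.4394
5. ⊥bis P6·P3 via (5.83,46.11): [(0, 46.4648) (0, 24.0808) (17, 21.2475) (17, 45.4301)]  |A|=395.8165
6. ⊥bis P6·P4 via (8.74,37.5): [(0, 40.4485) (0, 24.0808) (17, 21.2475) (17, 34.7134)]  |A|=253.5856
7. ⊥bis P6·P5 via (5.03,42.91): [(0, 40.4485) (0, 24.0808) (17, 21.2475) (17, 34.7134)]  |A|=253.5856
8. ⊥bis P6·P7 via (9.995,57.13): [(0, 40.4485) (0, 24.0808) (17, 21.2475) (17, 34.7134)]  |A|=253.5856
9. ⊥bis P6·P8 via (7.32,42.745): [(0, 40.4485) (0, 24.0808) (17, 21.2475) (17, 34.7134)]  |A|=253.5856
10. ⊥bis P6·P9 via (3.71,60.03): [(0, 40.4485) (0, 24.0808) (17, 21.2475) (17, 34.7134)]  |A|=253.5856
11. canonical 4-gon: [(0, 40.4485) (0, 24.0808) (17, 21.2475) (17, 34.7134)]
12. shoelace: 253.5856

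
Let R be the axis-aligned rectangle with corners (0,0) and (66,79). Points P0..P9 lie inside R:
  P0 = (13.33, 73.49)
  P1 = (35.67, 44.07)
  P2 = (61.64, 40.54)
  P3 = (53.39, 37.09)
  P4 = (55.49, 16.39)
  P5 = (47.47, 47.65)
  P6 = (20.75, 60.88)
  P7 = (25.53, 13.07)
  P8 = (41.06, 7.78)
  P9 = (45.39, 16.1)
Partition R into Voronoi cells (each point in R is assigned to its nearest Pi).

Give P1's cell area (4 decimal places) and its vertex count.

Area of P1's cell: 586.9705 (5 vertices)

1. box [0,66]×[0,79]: [(0, 0) (66, 0) (66, 79) (0, 79)]
2. ⊥bis P1·P0 via (24.5,58.78): [(0, 40.176) (0, 0) (66, 0) (66, 79) (51.1281, 79)]  |A|=4221.5005
3. ⊥bis P1·P2 via (48.655,42.305): [(0, 40.176) (0, 0) (42.9046, 0) (53.6428, 79) (51.1281, 79)]  |A|=2821.1249
4. ⊥bis P1·P3 via (44.53,40.58): [(0, 40.176) (0, 0) (28.5453, 0) (50.4704, 55.6608) (53.6428, 79) (51.1281, 79)]  |A|=2421.4994
5. ⊥bis P1·P4 via (45.58,30.23): [(0, 40.176) (0, 0) (3.3617, 0) (38.4389, 25.1167) (50.4704, 55.6608) (53.6428, 79) (51.1281, 79)]  |A|=2105.2348
6. ⊥bis P1·P5 via (41.57,45.86): [(35.1879, 66.8959) (0, 40.176) (0, 0) (3.3617, 0) (38.4389, 25.1167) (43.7628, 38.6323)]  |A|=1726.0557
7. ⊥bis P1·P6 via (28.21,52.475): [(37.1545, 60.4139) (0, 27.4367) (0, 0) (3.3617, 0) (38.4389, 25.1167) (43.7628, 38.6323)]  |A|=1349.0779
8. ⊥bis P1·P7 via (30.6,28.57): [(37.1545, 60.4139) (9.1733, 35.5786) (38.7492, 25.9044) (43.7628, 38.6323)]  |A|=599.2676
9. ⊥bis P1·P8 via (38.365,25.925): [(37.1545, 60.4139) (9.1733, 35.5786) (38.586, 25.9578) (38.7817, 25.9869) (43.7628, 38.6323)]  |A|=599.26
10. ⊥bis P1·P9 via (40.53,30.085): [(37.1545, 60.4139) (9.1733, 35.5786) (33.4695, 27.6314) (40.3747, 30.031) (43.7628, 38.6323)]  |A|=586.9705
11. canonical 5-gon: [(37.1545, 60.4139) (9.1733, 35.5786) (33.4695, 27.6314) (40.3747, 30.031) (43.7628, 38.6323)]
12. shoelace: 586.9705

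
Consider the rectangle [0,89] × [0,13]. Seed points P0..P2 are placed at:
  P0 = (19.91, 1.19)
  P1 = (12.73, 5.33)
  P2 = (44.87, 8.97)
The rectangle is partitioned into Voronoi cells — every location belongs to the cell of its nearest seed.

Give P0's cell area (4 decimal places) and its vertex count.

Area of P0's cell: 178.8696 (4 vertices)

1. box [0,89]×[0,13]: [(0, 0) (89, 0) (89, 13) (0, 13)]
2. ⊥bis P0·P1 via (16.32,3.26): [(14.4403, 0) (89, 0) (89, 13) (21.9361, 13)]  |A|=920.5535
3. ⊥bis P0·P2 via (32.39,5.08): [(14.4403, 0) (33.9734, 0) (29.9213, 13) (21.9361, 13)]  |A|=178.8696
4. canonical 4-gon: [(14.4403, 0) (33.9734, 0) (29.9213, 13) (21.9361, 13)]
5. shoelace: 178.8696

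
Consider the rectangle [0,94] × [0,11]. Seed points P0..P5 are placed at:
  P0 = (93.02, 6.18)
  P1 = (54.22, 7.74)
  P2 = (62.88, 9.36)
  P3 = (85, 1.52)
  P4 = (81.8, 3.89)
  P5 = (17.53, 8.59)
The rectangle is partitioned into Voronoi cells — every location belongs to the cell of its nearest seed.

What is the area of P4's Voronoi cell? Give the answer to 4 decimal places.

1. box [0,94]×[0,11]: [(0, 0) (94, 0) (94, 11) (0, 11)]
2. ⊥bis P4·P0 via (87.41,5.035): [(0, 0) (88.4376, 0) (86.1925, 11) (0, 11)]  |A|=960.466
3. ⊥bis P4·P1 via (68.01,5.815): [(67.1983, 0) (88.4376, 0) (86.1925, 11) (68.7338, 11)]  |A|=212.8397
4. ⊥bis P4·P2 via (72.34,6.625): [(70.4246, 0) (88.4376, 0) (86.1925, 11) (73.6049, 11)]  |A|=168.3038
5. ⊥bis P4·P3 via (83.4,2.705): [(70.4246, 0) (81.3966, 0) (86.9165, 7.453) (86.1925, 11) (73.6049, 11)]  |A|=142.0654
6. ⊥bis P4·P5 via (49.665,6.24): [(70.4246, 0) (81.3966, 0) (86.9165, 7.453) (86.1925, 11) (73.6049, 11)]  |A|=142.0654
7. canonical 5-gon: [(70.4246, 0) (81.3966, 0) (86.9165, 7.453) (86.1925, 11) (73.6049, 11)]
8. shoelace: 142.0654

Area of P4's cell: 142.0654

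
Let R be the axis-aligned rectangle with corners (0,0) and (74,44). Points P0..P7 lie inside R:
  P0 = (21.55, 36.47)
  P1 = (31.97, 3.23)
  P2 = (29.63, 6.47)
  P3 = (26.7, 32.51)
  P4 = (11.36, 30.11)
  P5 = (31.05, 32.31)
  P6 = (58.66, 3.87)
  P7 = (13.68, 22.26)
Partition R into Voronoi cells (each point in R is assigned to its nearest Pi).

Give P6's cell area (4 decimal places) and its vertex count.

Area of P6's cell: 930.0847 (6 vertices)

1. box [0,74]×[0,44]: [(0, 0) (74, 0) (74, 44) (0, 44)]
2. ⊥bis P6·P0 via (40.105,20.17): [(22.3863, 0) (74, 0) (74, 44) (61.0389, 44)]  |A|=1420.6456
3. ⊥bis P6·P1 via (45.315,3.55): [(44.7886, 25.5016) (45.4001, 0) (74, 0) (74, 44) (61.0389, 44)]  |A|=1127.2009
4. ⊥bis P6·P2 via (44.145,5.17): [(46.0996, 26.9939) (45.0373, 15.1325) (45.4001, 0) (74, 0) (74, 44) (61.0389, 44)]  |A|=1120.2185
5. ⊥bis P6·P3 via (42.68,18.19): [(45.6033, 21.4521) (45.0373, 15.1325) (45.4001, 0) (74, 0) (74, 44) (65.8089, 44)]  |A|=1029.2678
6. ⊥bis P6·P4 via (35.01,16.99): [(45.6033, 21.4521) (45.0373, 15.1325) (45.4001, 0) (74, 0) (74, 44) (65.8089, 44)]  |A|=1029.2678
7. ⊥bis P6·P5 via (44.855,18.09): [(45.3447, 18.5654) (45.0373, 15.1325) (45.4001, 0) (74, 0) (74, 44) (71.5439, 44)]  |A|=930.0847
8. ⊥bis P6·P7 via (36.17,13.065): [(45.3447, 18.5654) (45.0373, 15.1325) (45.4001, 0) (74, 0) (74, 44) (71.5439, 44)]  |A|=930.0847
9. canonical 6-gon: [(45.3447, 18.5654) (45.0373, 15.1325) (45.4001, 0) (74, 0) (74, 44) (71.5439, 44)]
10. shoelace: 930.0847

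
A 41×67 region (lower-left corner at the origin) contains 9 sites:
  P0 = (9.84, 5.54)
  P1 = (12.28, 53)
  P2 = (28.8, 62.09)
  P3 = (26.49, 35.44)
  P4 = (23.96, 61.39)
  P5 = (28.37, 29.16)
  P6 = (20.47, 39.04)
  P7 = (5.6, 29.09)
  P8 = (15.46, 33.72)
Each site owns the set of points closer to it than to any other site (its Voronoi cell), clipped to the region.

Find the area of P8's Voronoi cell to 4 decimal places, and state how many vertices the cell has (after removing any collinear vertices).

Area of P8's cell: 180.4339 (6 vertices)

1. box [0,41]×[0,67]: [(0, 0) (41, 0) (41, 67) (0, 67)]
2. ⊥bis P8·P0 via (12.65,19.63): [(0, 22.1528) (41, 13.9761) (41, 67) (0, 67)]  |A|=2006.3573
3. ⊥bis P8·P1 via (13.87,43.36): [(0, 41.0723) (0, 22.1528) (41, 13.9761) (41, 47.8348)]  |A|=1081.9523
4. ⊥bis P8·P2 via (22.13,47.905): [(27.1408, 45.5489) (0, 41.0723) (0, 22.1528) (41, 13.9761) (41, 39.032)]  |A|=1020.9529
5. ⊥bis P8·P3 via (20.975,34.58): [(19.462, 44.2823) (0, 41.0723) (0, 22.1528) (23.6483, 17.4366)]  |A|=491.6626
6. ⊥bis P8·P4 via (19.71,47.555): [(19.462, 44.2823) (0, 41.0723) (0, 22.1528) (23.6483, 17.4366)]  |A|=491.6626
7. ⊥bis P8·P5 via (21.915,31.44): [(21.6026, 30.5555) (19.462, 44.2823) (0, 41.0723) (0, 22.1528) (17.4083, 18.681)]  |A|=452.0048
8. ⊥bis P8·P6 via (17.965,36.38): [(21.6026, 30.5555) (21.1641, 33.3673) (11.0475, 42.8945) (0, 41.0723) (0, 22.1528) (17.4083, 18.681)]  |A|=404.901
9. ⊥bis P8·P7 via (10.53,31.405): [(21.6026, 30.5555) (21.1641, 33.3673) (11.0475, 42.8945) (5.5599, 41.9893) (16.4115, 18.8798) (17.4083, 18.681)]  |A|=180.4339
10. canonical 6-gon: [(21.6026, 30.5555) (21.1641, 33.3673) (11.0475, 42.8945) (5.5599, 41.9893) (16.4115, 18.8798) (17.4083, 18.681)]
11. shoelace: 180.4339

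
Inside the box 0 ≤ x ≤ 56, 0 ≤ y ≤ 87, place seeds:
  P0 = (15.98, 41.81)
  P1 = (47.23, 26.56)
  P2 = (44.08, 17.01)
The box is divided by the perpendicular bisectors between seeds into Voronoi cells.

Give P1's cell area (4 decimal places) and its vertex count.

1. box [0,56]×[0,87]: [(0, 0) (56, 0) (56, 87) (0, 87)]
2. ⊥bis P1·P0 via (31.605,34.185): [(14.9227, 0) (56, 0) (56, 84.1748)]  |A|=1728.835
3. ⊥bis P1·P2 via (45.655,21.785): [(28.3408, 27.496) (56, 18.3728) (56, 84.1748)]  |A|=910.0164
4. canonical 3-gon: [(28.3408, 27.496) (56, 18.3728) (56, 84.1748)]
5. shoelace: 910.0164

Area of P1's cell: 910.0164 (3 vertices)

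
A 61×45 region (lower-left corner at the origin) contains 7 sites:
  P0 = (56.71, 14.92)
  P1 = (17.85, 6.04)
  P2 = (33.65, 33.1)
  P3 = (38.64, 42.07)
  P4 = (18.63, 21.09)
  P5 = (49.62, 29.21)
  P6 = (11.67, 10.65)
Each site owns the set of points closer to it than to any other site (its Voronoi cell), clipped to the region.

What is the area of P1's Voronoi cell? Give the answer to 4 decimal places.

1. box [0,61]×[0,45]: [(0, 0) (61, 0) (61, 45) (0, 45)]
2. ⊥bis P1·P0 via (37.28,10.48): [(0, 0) (39.6748, 0) (29.3917, 45) (0, 45)]  |A|=1553.9975
3. ⊥bis P1·P2 via (25.75,19.57): [(0, 34.6051) (0, 0) (39.6748, 0) (36.6583, 13.2008)]  |A|=896.1512
4. ⊥bis P1·P3 via (28.245,24.055): [(0, 34.6051) (0, 0) (39.6748, 0) (36.6583, 13.2008)]  |A|=896.1512
5. ⊥bis P1·P4 via (18.24,13.565): [(0, 14.5103) (0, 0) (39.6748, 0) (36.7948, 12.6034)]  |A|=516.9701
6. ⊥bis P1·P5 via (33.735,17.625): [(0, 14.5103) (0, 0) (39.6748, 0) (36.7948, 12.6034)]  |A|=516.9701
7. ⊥bis P1·P6 via (14.76,8.345): [(18.6385, 13.5443) (8.535, 0) (39.6748, 0) (36.7948, 12.6034)]  |A|=323.9443
8. canonical 4-gon: [(18.6385, 13.5443) (8.535, 0) (39.6748, 0) (36.7948, 12.6034)]
9. shoelace: 323.9443

Area of P1's cell: 323.9443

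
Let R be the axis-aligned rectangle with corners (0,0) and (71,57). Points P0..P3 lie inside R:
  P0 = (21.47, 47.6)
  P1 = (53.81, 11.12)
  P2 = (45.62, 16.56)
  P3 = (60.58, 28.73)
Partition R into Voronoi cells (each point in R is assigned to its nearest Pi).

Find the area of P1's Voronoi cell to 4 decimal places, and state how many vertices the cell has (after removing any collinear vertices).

Area of P1's cell: 440.5982 (4 vertices)

1. box [0,71]×[0,57]: [(0, 0) (71, 0) (71, 57) (0, 57)]
2. ⊥bis P1·P0 via (37.64,29.36): [(4.5215, 0) (71, 0) (71, 57) (68.8183, 57)]  |A|=1956.8153
3. ⊥bis P1·P2 via (49.715,13.84): [(40.5221, 0) (71, 0) (71, 45.8849)]  |A|=699.2367
4. ⊥bis P1·P3 via (57.195,19.925): [(54.4562, 20.9779) (40.5221, 0) (71, 0) (71, 14.6178)]  |A|=440.5982
5. canonical 4-gon: [(54.4562, 20.9779) (40.5221, 0) (71, 0) (71, 14.6178)]
6. shoelace: 440.5982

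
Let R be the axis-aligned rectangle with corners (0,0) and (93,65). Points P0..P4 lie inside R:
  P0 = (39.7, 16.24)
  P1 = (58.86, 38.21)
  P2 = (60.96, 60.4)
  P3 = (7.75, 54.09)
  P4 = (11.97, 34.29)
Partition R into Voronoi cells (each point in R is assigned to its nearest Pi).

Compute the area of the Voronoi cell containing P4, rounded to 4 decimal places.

Area of P4's cell: 1097.0950

1. box [0,93]×[0,65]: [(0, 0) (93, 0) (93, 65) (0, 65)]
2. ⊥bis P4·P0 via (25.835,25.265): [(0, 0) (9.3895, 0) (51.6993, 65) (0, 65)]  |A|=1985.3862
3. ⊥bis P4·P1 via (35.415,36.25): [(0, 0) (9.3895, 0) (35.1385, 39.5578) (33.0115, 65) (0, 65)]  |A|=1747.6571
4. ⊥bis P4·P2 via (36.465,47.345): [(0, 0) (9.3895, 0) (35.1385, 39.5578) (34.1196, 51.7457) (27.0555, 65) (0, 65)]  |A|=1708.1858
5. ⊥bis P4·P3 via (9.86,44.19): [(0, 42.0885) (0, 0) (9.3895, 0) (35.1385, 39.5578) (34.3155, 49.4022)]  |A|=1097.095
6. canonical 5-gon: [(0, 42.0885) (0, 0) (9.3895, 0) (35.1385, 39.5578) (34.3155, 49.4022)]
7. shoelace: 1097.095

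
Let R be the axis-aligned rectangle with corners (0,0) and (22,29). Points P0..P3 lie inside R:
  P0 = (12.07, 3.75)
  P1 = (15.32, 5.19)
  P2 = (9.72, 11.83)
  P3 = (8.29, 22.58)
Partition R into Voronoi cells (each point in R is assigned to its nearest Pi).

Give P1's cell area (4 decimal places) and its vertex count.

Area of P1's cell: 107.6459 (4 vertices)

1. box [0,22]×[0,29]: [(0, 0) (22, 0) (22, 29) (0, 29)]
2. ⊥bis P1·P0 via (13.695,4.47): [(15.6756, 0) (22, 0) (22, 29) (2.8263, 29)]  |A|=369.7228
3. ⊥bis P1·P2 via (12.52,8.51): [(12.0723, 8.1324) (15.6756, 0) (22, 0) (22, 16.5052)]  |A|=107.6459
4. ⊥bis P1·P3 via (11.805,13.885): [(12.0723, 8.1324) (15.6756, 0) (22, 0) (22, 16.5052)]  |A|=107.6459
5. canonical 4-gon: [(12.0723, 8.1324) (15.6756, 0) (22, 0) (22, 16.5052)]
6. shoelace: 107.6459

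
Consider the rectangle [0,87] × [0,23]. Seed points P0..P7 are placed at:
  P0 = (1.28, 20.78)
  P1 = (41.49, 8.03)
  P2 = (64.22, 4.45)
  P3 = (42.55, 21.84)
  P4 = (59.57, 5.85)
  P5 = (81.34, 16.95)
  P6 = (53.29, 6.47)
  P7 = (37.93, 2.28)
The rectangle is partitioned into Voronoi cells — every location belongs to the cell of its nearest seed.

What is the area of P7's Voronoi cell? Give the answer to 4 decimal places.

1. box [0,87]×[0,23]: [(0, 0) (87, 0) (87, 23) (0, 23)]
2. ⊥bis P7·P0 via (19.605,11.53): [(13.7849, 0) (87, 0) (87, 23) (25.3948, 23)]  |A|=1550.4333
3. ⊥bis P7·P1 via (39.71,5.155): [(21.9404, 16.1567) (13.7849, 0) (48.0362, 0)]  |A|=276.6932
4. ⊥bis P7·P2 via (51.075,3.365): [(21.9404, 16.1567) (13.7849, 0) (48.0362, 0)]  |A|=276.6932
5. ⊥bis P7·P3 via (40.24,12.06): [(21.9404, 16.1567) (13.7849, 0) (48.0362, 0)]  |A|=276.6932
6. ⊥bis P7·P4 via (48.75,4.065): [(21.9404, 16.1567) (13.7849, 0) (48.0362, 0)]  |A|=276.6932
7. ⊥bis P7·P5 via (59.635,9.615): [(21.9404, 16.1567) (13.7849, 0) (48.0362, 0)]  |A|=276.6932
8. ⊥bis P7·P6 via (45.61,4.375): [(46.5529, 0.9183) (21.9404, 16.1567) (13.7849, 0) (46.8034, 0)]  |A|=276.1272
9. canonical 4-gon: [(46.5529, 0.9183) (21.9404, 16.1567) (13.7849, 0) (46.8034, 0)]
10. shoelace: 276.1272

Area of P7's cell: 276.1272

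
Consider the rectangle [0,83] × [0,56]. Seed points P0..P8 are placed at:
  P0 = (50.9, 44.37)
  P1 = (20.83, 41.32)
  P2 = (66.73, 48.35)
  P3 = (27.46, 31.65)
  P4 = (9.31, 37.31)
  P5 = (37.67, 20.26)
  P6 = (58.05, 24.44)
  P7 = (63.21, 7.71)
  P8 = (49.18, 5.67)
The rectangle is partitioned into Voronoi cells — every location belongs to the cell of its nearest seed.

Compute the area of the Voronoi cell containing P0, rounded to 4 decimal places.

Area of P0's cell: 497.1697

1. box [0,83]×[0,56]: [(0, 0) (83, 0) (83, 56) (0, 56)]
2. ⊥bis P0·P1 via (35.865,42.845): [(40.2108, 0) (83, 0) (83, 56) (34.5307, 56)]  |A|=2555.2392
3. ⊥bis P0·P2 via (58.815,46.36): [(40.2108, 0) (70.4709, 0) (56.3913, 56) (34.5307, 56)]  |A|=1459.3806
4. ⊥bis P0·P3 via (39.18,38.01): [(35.7061, 44.4116) (59.8066, 0) (70.4709, 0) (56.3913, 56) (34.5307, 56)]  |A|=1024.2399
5. ⊥bis P0·P4 via (30.105,40.84): [(35.7061, 44.4116) (59.8066, 0) (70.4709, 0) (56.3913, 56) (34.5307, 56)]  |A|=1024.2399
6. ⊥bis P0·P5 via (44.285,32.315): [(35.7061, 44.4116) (41.4162, 33.8892) (65.2368, 20.818) (56.3913, 56) (34.5307, 56)]  |A|=629.7965
7. ⊥bis P0·P6 via (54.475,34.405): [(35.7061, 44.4116) (41.4162, 33.8892) (46.0103, 31.3683) (61.213, 36.8223) (56.3913, 56) (34.5307, 56)]  |A|=497.1697
8. ⊥bis P0·P7 via (57.055,26.04): [(35.7061, 44.4116) (41.4162, 33.8892) (46.0103, 31.3683) (61.213, 36.8223) (56.3913, 56) (34.5307, 56)]  |A|=497.1697
9. ⊥bis P0·P8 via (50.04,25.02): [(35.7061, 44.4116) (41.4162, 33.8892) (46.0103, 31.3683) (61.213, 36.8223) (56.3913, 56) (34.5307, 56)]  |A|=497.1697
10. canonical 6-gon: [(35.7061, 44.4116) (41.4162, 33.8892) (46.0103, 31.3683) (61.213, 36.8223) (56.3913, 56) (34.5307, 56)]
11. shoelace: 497.1697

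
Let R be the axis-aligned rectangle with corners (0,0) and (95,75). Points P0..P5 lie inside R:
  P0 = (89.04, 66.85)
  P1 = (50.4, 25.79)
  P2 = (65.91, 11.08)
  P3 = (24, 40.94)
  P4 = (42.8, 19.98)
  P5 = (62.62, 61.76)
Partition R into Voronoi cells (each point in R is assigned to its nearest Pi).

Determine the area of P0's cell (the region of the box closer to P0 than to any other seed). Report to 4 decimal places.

1. box [0,95]×[0,75]: [(0, 0) (95, 0) (95, 75) (0, 75)]
2. ⊥bis P0·P1 via (69.72,46.32): [(95, 22.53) (95, 75) (39.2438, 75)]  |A|=1462.7654
3. ⊥bis P0·P2 via (77.475,38.965): [(77.5834, 38.92) (95, 31.6967) (95, 75) (39.2438, 75)]  |A|=1382.9388
4. ⊥bis P0·P3 via (56.52,53.895): [(53.4311, 61.6489) (77.5834, 38.92) (95, 31.6967) (95, 75) (48.1124, 75)]  |A|=1323.7359
5. ⊥bis P0·P4 via (65.92,43.415): [(53.4311, 61.6489) (77.5834, 38.92) (95, 31.6967) (95, 75) (48.1124, 75)]  |A|=1323.7359
6. ⊥bis P0·P5 via (75.83,64.305): [(80.993, 37.5059) (95, 31.6967) (95, 75) (73.7695, 75)]  |A|=701.2823
7. canonical 4-gon: [(80.993, 37.5059) (95, 31.6967) (95, 75) (73.7695, 75)]
8. shoelace: 701.2823

Area of P0's cell: 701.2823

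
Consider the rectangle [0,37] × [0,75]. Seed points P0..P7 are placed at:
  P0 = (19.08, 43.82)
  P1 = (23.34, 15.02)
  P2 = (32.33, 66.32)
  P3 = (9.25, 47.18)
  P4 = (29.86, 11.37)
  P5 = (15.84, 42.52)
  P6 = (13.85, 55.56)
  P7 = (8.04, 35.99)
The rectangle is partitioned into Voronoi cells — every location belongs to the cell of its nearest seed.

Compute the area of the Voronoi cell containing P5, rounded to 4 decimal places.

1. box [0,37]×[0,75]: [(0, 0) (37, 0) (37, 75) (0, 75)]
2. ⊥bis P5·P0 via (17.46,43.17): [(0, 0) (34.7813, 0) (4.6887, 75) (0, 75)]  |A|=1480.125
3. ⊥bis P5·P1 via (19.59,28.77): [(0, 23.4273) (22.878, 29.6667) (4.6887, 75) (0, 75)]  |A|=696.2171
4. ⊥bis P5·P2 via (24.085,54.42): [(0, 71.1075) (0, 23.4273) (22.878, 29.6667) (8.6572, 65.1093)]  |A|=656.1805
5. ⊥bis P5·P3 via (12.545,44.85): [(0, 27.1093) (0, 23.4273) (22.878, 29.6667) (15.2507, 48.6763)]  |A|=269.3222
6. ⊥bis P5·P4 via (22.85,26.945): [(0, 27.1093) (0, 23.4273) (22.878, 29.6667) (15.2507, 48.6763)]  |A|=269.3222
7. ⊥bis P5·P6 via (14.845,49.04): [(0, 27.1093) (0, 23.4273) (22.878, 29.6667) (15.2507, 48.6763)]  |A|=269.3222
8. ⊥bis P5·P7 via (11.94,39.255): [(10.1232, 41.4252) (20.5082, 29.0204) (22.878, 29.6667) (15.2507, 48.6763)]  |A|=94.4433
9. canonical 4-gon: [(10.1232, 41.4252) (20.5082, 29.0204) (22.878, 29.6667) (15.2507, 48.6763)]
10. shoelace: 94.4433

Area of P5's cell: 94.4433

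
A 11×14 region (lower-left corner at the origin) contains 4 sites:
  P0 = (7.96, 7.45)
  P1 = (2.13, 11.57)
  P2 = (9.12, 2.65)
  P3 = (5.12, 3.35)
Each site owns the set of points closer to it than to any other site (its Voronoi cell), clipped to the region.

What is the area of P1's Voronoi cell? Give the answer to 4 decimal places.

1. box [0,11]×[0,14]: [(0, 0) (11, 0) (11, 14) (0, 14)]
2. ⊥bis P1·P0 via (5.045,9.51): [(0, 2.3711) (8.218, 14) (0, 14)]  |A|=47.7834
3. ⊥bis P1·P2 via (5.625,7.11): [(0, 2.7021) (0.5242, 3.1128) (8.218, 14) (0, 14)]  |A|=47.6967
4. ⊥bis P1·P3 via (3.625,7.46): [(0, 6.1414) (3.5864, 7.4459) (8.218, 14) (0, 14)]  |A|=41.0226
5. canonical 4-gon: [(0, 6.1414) (3.5864, 7.4459) (8.218, 14) (0, 14)]
6. shoelace: 41.0226

Area of P1's cell: 41.0226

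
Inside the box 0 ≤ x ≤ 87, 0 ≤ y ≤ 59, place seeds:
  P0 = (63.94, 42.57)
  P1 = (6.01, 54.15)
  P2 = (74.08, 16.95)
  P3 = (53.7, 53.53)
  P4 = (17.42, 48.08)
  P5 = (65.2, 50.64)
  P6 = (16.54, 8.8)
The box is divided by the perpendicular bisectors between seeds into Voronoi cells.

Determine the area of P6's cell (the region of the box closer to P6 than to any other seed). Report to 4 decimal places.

Area of P6's cell: 1260.8455

1. box [0,87]×[0,59]: [(0, 0) (87, 0) (87, 59) (0, 59)]
2. ⊥bis P6·P0 via (40.24,25.685): [(0, 0) (58.5392, 0) (16.5048, 59) (0, 59)]  |A|=2213.7988
3. ⊥bis P6·P1 via (11.275,31.475): [(0, 28.857) (0, 0) (58.5392, 0) (32.589, 36.424)]  |A|=1536.3269
4. ⊥bis P6·P2 via (45.31,12.875): [(0, 28.857) (0, 0) (47.1336, 0) (44.3034, 19.9815) (32.589, 36.424)]  |A|=1422.3764
5. ⊥bis P6·P3 via (35.12,31.165): [(29.6196, 35.7345) (0, 28.857) (0, 0) (47.1336, 0) (44.3034, 19.9815) (38.099, 28.6902)]  |A|=1408.9945
6. ⊥bis P6·P4 via (16.98,28.44): [(0, 28.8204) (0, 0) (47.1336, 0) (44.3034, 19.9815) (38.6226, 27.9551)]  |A|=1260.8455
7. ⊥bis P6·P5 via (40.87,29.72): [(0, 28.8204) (0, 0) (47.1336, 0) (44.3034, 19.9815) (38.6226, 27.9551)]  |A|=1260.8455
8. canonical 5-gon: [(0, 28.8204) (0, 0) (47.1336, 0) (44.3034, 19.9815) (38.6226, 27.9551)]
9. shoelace: 1260.8455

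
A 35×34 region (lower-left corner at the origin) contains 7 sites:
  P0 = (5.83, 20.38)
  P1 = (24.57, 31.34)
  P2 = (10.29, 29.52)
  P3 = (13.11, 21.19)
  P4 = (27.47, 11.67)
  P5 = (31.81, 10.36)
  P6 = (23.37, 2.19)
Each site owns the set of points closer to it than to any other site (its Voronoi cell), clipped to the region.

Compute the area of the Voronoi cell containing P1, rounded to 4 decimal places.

1. box [0,35]×[0,34]: [(0, 0) (35, 0) (35, 34) (0, 34)]
2. ⊥bis P1·P0 via (15.2,25.86): [(30.3241, 0) (35, 0) (35, 34) (10.4394, 34)]  |A|=497.0212
3. ⊥bis P1·P2 via (17.43,30.43): [(18.7961, 19.7111) (30.3241, 0) (35, 0) (35, 34) (16.975, 34)]  |A|=450.3278
4. ⊥bis P1·P3 via (18.84,26.265): [(17.8131, 27.4245) (35, 8.0193) (35, 34) (16.975, 34)]  |A|=282.526
5. ⊥bis P1·P4 via (26.02,21.505): [(17.8131, 27.4245) (23.3982, 21.1185) (35, 22.8289) (35, 34) (16.975, 34)]  |A|=196.6171
6. ⊥bis P1·P5 via (28.19,20.85): [(17.8131, 27.4245) (23.3982, 21.1185) (33.1224, 22.5521) (35, 23.2001) (35, 34) (16.975, 34)]  |A|=196.2687
7. ⊥bis P1·P6 via (23.97,16.765): [(17.8131, 27.4245) (23.3982, 21.1185) (33.1224, 22.5521) (35, 23.2001) (35, 34) (16.975, 34)]  |A|=196.2687
8. canonical 6-gon: [(17.8131, 27.4245) (23.3982, 21.1185) (33.1224, 22.5521) (35, 23.2001) (35, 34) (16.975, 34)]
9. shoelace: 196.2687

Area of P1's cell: 196.2687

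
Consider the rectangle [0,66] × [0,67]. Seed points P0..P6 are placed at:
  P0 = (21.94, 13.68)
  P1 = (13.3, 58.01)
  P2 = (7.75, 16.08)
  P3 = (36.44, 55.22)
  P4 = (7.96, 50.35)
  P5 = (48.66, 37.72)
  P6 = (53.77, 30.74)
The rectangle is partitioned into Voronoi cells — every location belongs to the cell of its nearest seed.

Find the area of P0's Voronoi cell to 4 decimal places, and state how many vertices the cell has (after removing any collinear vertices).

Area of P0's cell: 853.2834 (6 vertices)

1. box [0,66]×[0,67]: [(0, 0) (66, 0) (66, 67) (0, 67)]
2. ⊥bis P0·P1 via (17.62,35.845): [(0, 32.4108) (0, 0) (66, 0) (66, 45.2744)]  |A|=2563.611
3. ⊥bis P0·P2 via (14.845,14.88): [(18.4172, 36.0004) (12.3283, 0) (66, 0) (66, 45.2744)]  |A|=2043.2417
4. ⊥bis P0·P3 via (29.19,34.45): [(22.48, 36.7922) (18.4172, 36.0004) (12.3283, 0) (66, 0) (66, 21.6011)]  |A|=1528.1104
5. ⊥bis P0·P4 via (14.95,32.015): [(25.0905, 35.881) (17.9356, 33.1532) (12.3283, 0) (66, 0) (66, 21.6011)]  |A|=1515.6969
6. ⊥bis P0·P5 via (35.3,25.7): [(26.6207, 35.3468) (25.0905, 35.881) (17.9356, 33.1532) (12.3283, 0) (58.4223, 0)]  |A|=956.4563
7. ⊥bis P0·P6 via (37.855,22.21): [(36.993, 23.8182) (26.6207, 35.3468) (25.0905, 35.881) (17.9356, 33.1532) (12.3283, 0) (49.7589, 0)]  |A|=853.2834
8. canonical 6-gon: [(36.993, 23.8182) (26.6207, 35.3468) (25.0905, 35.881) (17.9356, 33.1532) (12.3283, 0) (49.7589, 0)]
9. shoelace: 853.2834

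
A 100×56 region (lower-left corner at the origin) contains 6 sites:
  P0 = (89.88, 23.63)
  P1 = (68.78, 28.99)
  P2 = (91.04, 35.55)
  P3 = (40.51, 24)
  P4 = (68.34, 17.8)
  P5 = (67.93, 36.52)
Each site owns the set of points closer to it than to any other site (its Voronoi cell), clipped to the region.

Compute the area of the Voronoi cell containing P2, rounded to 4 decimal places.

Area of P2's cell: 530.6876

1. box [0,100]×[0,56]: [(0, 0) (100, 0) (100, 56) (0, 56)]
2. ⊥bis P2·P0 via (90.46,29.59): [(0, 38.3932) (100, 28.6616) (100, 56) (0, 56)]  |A|=2247.2617
3. ⊥bis P2·P1 via (79.91,32.27): [(80.4116, 30.5679) (100, 28.6616) (100, 56) (72.9168, 56)]  |A|=612.1493
4. ⊥bis P2·P3 via (65.775,29.775): [(80.4116, 30.5679) (100, 28.6616) (100, 56) (72.9168, 56)]  |A|=612.1493
5. ⊥bis P2·P4 via (79.69,26.675): [(80.4116, 30.5679) (100, 28.6616) (100, 56) (72.9168, 56)]  |A|=612.1493
6. ⊥bis P2·P5 via (79.485,36.035): [(79.3997, 34.0017) (80.4116, 30.5679) (100, 28.6616) (100, 56) (80.323, 56)]  |A|=530.6876
7. canonical 5-gon: [(79.3997, 34.0017) (80.4116, 30.5679) (100, 28.6616) (100, 56) (80.323, 56)]
8. shoelace: 530.6876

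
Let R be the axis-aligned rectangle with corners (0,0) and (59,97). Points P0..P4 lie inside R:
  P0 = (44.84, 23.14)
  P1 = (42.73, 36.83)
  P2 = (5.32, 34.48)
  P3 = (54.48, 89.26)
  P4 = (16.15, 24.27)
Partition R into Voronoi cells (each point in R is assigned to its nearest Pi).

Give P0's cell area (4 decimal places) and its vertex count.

Area of P0's cell: 869.6624 (4 vertices)

1. box [0,59]×[0,97]: [(0, 0) (59, 0) (59, 97) (0, 97)]
2. ⊥bis P0·P1 via (43.785,29.985): [(0, 23.2365) (0, 0) (59, 0) (59, 32.33)]  |A|=1639.2144
3. ⊥bis P0·P2 via (25.08,28.81): [(24.5672, 27.023) (16.8132, 0) (59, 0) (59, 32.33)]  |A|=1126.6143
4. ⊥bis P0·P3 via (49.66,56.2): [(24.5672, 27.023) (16.8132, 0) (59, 0) (59, 32.33)]  |A|=1126.6143
5. ⊥bis P0·P4 via (30.495,23.705): [(30.6627, 27.9625) (29.5613, 0) (59, 0) (59, 32.33)]  |A|=869.6624
6. canonical 4-gon: [(30.6627, 27.9625) (29.5613, 0) (59, 0) (59, 32.33)]
7. shoelace: 869.6624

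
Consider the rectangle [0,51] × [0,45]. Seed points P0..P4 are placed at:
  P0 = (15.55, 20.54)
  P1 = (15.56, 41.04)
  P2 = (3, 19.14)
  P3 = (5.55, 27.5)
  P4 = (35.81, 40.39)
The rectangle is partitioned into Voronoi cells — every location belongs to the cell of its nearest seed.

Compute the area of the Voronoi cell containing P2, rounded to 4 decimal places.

Area of P2's cell: 237.0020

1. box [0,51]×[0,45]: [(0, 0) (51, 0) (51, 45) (0, 45)]
2. ⊥bis P2·P0 via (9.275,19.84): [(0, 0) (11.4882, 0) (6.4683, 45) (0, 45)]  |A|=404.022
3. ⊥bis P2·P1 via (9.28,30.09): [(0, 35.4122) (0, 0) (11.4882, 0) (8.0531, 30.7937)]  |A|=319.471
4. ⊥bis P2·P3 via (4.275,23.32): [(0, 24.624) (0, 0) (11.4882, 0) (9.0492, 21.8637)]  |A|=237.002
5. ⊥bis P2·P4 via (19.405,29.765): [(0, 24.624) (0, 0) (11.4882, 0) (9.0492, 21.8637)]  |A|=237.002
6. canonical 4-gon: [(0, 24.624) (0, 0) (11.4882, 0) (9.0492, 21.8637)]
7. shoelace: 237.002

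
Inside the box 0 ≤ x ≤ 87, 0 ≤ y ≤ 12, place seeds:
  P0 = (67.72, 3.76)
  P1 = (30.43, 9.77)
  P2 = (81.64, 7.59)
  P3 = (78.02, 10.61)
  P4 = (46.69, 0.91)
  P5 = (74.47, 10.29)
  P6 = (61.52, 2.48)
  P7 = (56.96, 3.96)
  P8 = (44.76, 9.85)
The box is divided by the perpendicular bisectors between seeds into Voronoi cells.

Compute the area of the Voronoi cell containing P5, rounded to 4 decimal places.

Area of P5's cell: 51.8423

1. box [0,87]×[0,12]: [(0, 0) (87, 0) (87, 12) (0, 12)]
2. ⊥bis P5·P0 via (71.095,7.025): [(77.891, 0) (87, 0) (87, 12) (66.2821, 12)]  |A|=178.9609
3. ⊥bis P5·P1 via (52.45,10.03): [(77.891, 0) (87, 0) (87, 12) (66.2821, 12)]  |A|=178.9609
4. ⊥bis P5·P2 via (78.055,8.94): [(75.5858, 2.3829) (79.2073, 12) (66.2821, 12)]  |A|=62.1512
5. ⊥bis P5·P3 via (76.245,10.45): [(75.5858, 2.3829) (76.7044, 5.3534) (76.1053, 12) (66.2821, 12)]  |A|=51.8423
6. ⊥bis P5·P4 via (60.58,5.6): [(75.5858, 2.3829) (76.7044, 5.3534) (76.1053, 12) (66.2821, 12)]  |A|=51.8423
7. ⊥bis P5·P6 via (67.995,6.385): [(75.5858, 2.3829) (76.7044, 5.3534) (76.1053, 12) (66.2821, 12)]  |A|=51.8423
8. ⊥bis P5·P7 via (65.715,7.125): [(75.5858, 2.3829) (76.7044, 5.3534) (76.1053, 12) (66.2821, 12)]  |A|=51.8423
9. ⊥bis P5·P8 via (59.615,10.07): [(75.5858, 2.3829) (76.7044, 5.3534) (76.1053, 12) (66.2821, 12)]  |A|=51.8423
10. canonical 4-gon: [(75.5858, 2.3829) (76.7044, 5.3534) (76.1053, 12) (66.2821, 12)]
11. shoelace: 51.8423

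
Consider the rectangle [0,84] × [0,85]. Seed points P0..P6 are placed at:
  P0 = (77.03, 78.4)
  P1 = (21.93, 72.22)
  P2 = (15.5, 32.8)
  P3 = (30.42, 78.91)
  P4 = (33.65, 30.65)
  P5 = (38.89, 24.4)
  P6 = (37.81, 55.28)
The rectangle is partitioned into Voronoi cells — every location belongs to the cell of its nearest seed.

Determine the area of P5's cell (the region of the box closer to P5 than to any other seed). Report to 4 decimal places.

Area of P5's cell: 2139.5098

1. box [0,84]×[0,85]: [(0, 0) (84, 0) (84, 85) (0, 85)]
2. ⊥bis P5·P0 via (57.96,51.4): [(0, 0) (84, 0) (84, 33.008) (10.3879, 85) (0, 85)]  |A|=5226.3814
3. ⊥bis P5·P1 via (30.41,48.31): [(0, 37.5247) (0, 0) (84, 0) (84, 33.008) (51.6629, 55.8476)]  |A|=3848.6094
4. ⊥bis P5·P2 via (27.195,28.6): [(34.8373, 49.8802) (16.9239, 0) (84, 0) (84, 33.008) (51.6629, 55.8476)]  |A|=2772.8949
5. ⊥bis P5·P3 via (34.655,51.655): [(43.8855, 53.0893) (34.8373, 49.8802) (16.9239, 0) (84, 0) (84, 33.008) (53.4615, 54.5772)]  |A|=2765.4741
6. ⊥bis P5·P4 via (36.27,27.525): [(22.7331, 16.1756) (16.9239, 0) (84, 0) (84, 33.008) (61.6436, 48.7983)]  |A|=2225.5145
7. ⊥bis P5·P6 via (38.35,39.84): [(51.5076, 40.3002) (22.7331, 16.1756) (16.9239, 0) (84, 0) (84, 33.008) (72.6296, 41.0389)]  |A|=2139.5098
8. canonical 6-gon: [(51.5076, 40.3002) (22.7331, 16.1756) (16.9239, 0) (84, 0) (84, 33.008) (72.6296, 41.0389)]
9. shoelace: 2139.5098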